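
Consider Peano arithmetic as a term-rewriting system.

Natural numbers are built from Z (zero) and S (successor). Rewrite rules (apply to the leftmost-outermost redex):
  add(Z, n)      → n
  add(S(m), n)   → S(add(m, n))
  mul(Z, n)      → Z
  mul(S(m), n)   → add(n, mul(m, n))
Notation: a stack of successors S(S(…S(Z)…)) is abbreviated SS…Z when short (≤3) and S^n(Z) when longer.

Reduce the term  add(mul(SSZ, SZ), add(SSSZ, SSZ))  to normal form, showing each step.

  start: add(mul(SSZ, SZ), add(SSSZ, SSZ))
  →1  add(add(SZ, mul(SZ, SZ)), add(SSSZ, SSZ))
  →2  add(S(add(Z, mul(SZ, SZ))), add(SSSZ, SSZ))
  →3  S(add(add(Z, mul(SZ, SZ)), add(SSSZ, SSZ)))
  →4  S(add(mul(SZ, SZ), add(SSSZ, SSZ)))
  →5  S(add(add(SZ, mul(Z, SZ)), add(SSSZ, SSZ)))
  →6  S(add(S(add(Z, mul(Z, SZ))), add(SSSZ, SSZ)))
  →7  S(S(add(add(Z, mul(Z, SZ)), add(SSSZ, SSZ))))
  →8  S(S(add(mul(Z, SZ), add(SSSZ, SSZ))))
  →9  S(S(add(Z, add(SSSZ, SSZ))))
  →10  S(S(add(SSSZ, SSZ)))
  →11  S(S(S(add(SSZ, SSZ))))
  →12  S(S(S(S(add(SZ, SSZ)))))
  →13  S(S(S(S(S(add(Z, SSZ))))))
  →14  S^7(Z)

Answer: normal form = S^7(Z)  (in 14 steps)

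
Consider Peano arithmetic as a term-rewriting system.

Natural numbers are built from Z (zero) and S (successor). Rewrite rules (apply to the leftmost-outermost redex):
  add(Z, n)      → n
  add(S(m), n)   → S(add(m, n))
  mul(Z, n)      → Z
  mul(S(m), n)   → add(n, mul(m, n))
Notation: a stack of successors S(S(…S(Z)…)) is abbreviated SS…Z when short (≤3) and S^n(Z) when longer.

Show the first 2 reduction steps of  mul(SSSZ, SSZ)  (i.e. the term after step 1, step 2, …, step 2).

  start: mul(SSSZ, SSZ)
  step 1: add(SSZ, mul(SSZ, SSZ))
  step 2: S(add(SZ, mul(SSZ, SSZ)))

Answer: after 2 steps: S(add(SZ, mul(SSZ, SSZ)))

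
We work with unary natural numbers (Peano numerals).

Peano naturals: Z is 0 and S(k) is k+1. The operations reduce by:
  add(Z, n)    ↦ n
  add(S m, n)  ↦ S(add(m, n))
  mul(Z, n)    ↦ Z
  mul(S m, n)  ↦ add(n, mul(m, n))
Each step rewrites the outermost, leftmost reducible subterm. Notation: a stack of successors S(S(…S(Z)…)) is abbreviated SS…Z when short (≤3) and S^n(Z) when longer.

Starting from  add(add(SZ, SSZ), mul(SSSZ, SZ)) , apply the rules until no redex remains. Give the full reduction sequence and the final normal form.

Answer: normal form = S^6(Z)  (in 16 steps)

Derivation:
  start: add(add(SZ, SSZ), mul(SSSZ, SZ))
  [1] add(S(add(Z, SSZ)), mul(SSSZ, SZ))
  [2] S(add(add(Z, SSZ), mul(SSSZ, SZ)))
  [3] S(add(SSZ, mul(SSSZ, SZ)))
  [4] S(S(add(SZ, mul(SSSZ, SZ))))
  [5] S(S(S(add(Z, mul(SSSZ, SZ)))))
  [6] S(S(S(mul(SSSZ, SZ))))
  [7] S(S(S(add(SZ, mul(SSZ, SZ)))))
  [8] S(S(S(S(add(Z, mul(SSZ, SZ))))))
  [9] S(S(S(S(mul(SSZ, SZ)))))
  [10] S(S(S(S(add(SZ, mul(SZ, SZ))))))
  [11] S(S(S(S(S(add(Z, mul(SZ, SZ)))))))
  [12] S(S(S(S(S(mul(SZ, SZ))))))
  [13] S(S(S(S(S(add(SZ, mul(Z, SZ)))))))
  [14] S(S(S(S(S(S(add(Z, mul(Z, SZ))))))))
  [15] S(S(S(S(S(S(mul(Z, SZ)))))))
  [16] S^6(Z)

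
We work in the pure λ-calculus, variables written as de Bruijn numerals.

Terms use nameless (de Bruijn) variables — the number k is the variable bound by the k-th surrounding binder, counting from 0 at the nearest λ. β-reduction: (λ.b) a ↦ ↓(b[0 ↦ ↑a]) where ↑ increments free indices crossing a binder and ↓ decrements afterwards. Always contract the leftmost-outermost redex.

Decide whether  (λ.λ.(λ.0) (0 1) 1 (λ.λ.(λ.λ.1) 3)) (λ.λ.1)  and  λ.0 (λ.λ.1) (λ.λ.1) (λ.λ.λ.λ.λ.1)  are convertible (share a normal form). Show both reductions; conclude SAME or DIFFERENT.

Term A:
  start: (λ.λ.(λ.0) (0 1) 1 (λ.λ.(λ.λ.1) 3)) (λ.λ.1)
  →1  λ.(λ.0) (0 (λ.λ.1)) (λ.λ.1) (λ.λ.(λ.λ.1) (λ.λ.1))
  →2  λ.0 (λ.λ.1) (λ.λ.1) (λ.λ.(λ.λ.1) (λ.λ.1))
  →3  λ.0 (λ.λ.1) (λ.λ.1) (λ.λ.λ.λ.λ.1)

Term B:
  start: λ.0 (λ.λ.1) (λ.λ.1) (λ.λ.λ.λ.λ.1)

Answer: SAME — A ⇓ λ.0 (λ.λ.1) (λ.λ.1) (λ.λ.λ.λ.λ.1), B ⇓ λ.0 (λ.λ.1) (λ.λ.1) (λ.λ.λ.λ.λ.1)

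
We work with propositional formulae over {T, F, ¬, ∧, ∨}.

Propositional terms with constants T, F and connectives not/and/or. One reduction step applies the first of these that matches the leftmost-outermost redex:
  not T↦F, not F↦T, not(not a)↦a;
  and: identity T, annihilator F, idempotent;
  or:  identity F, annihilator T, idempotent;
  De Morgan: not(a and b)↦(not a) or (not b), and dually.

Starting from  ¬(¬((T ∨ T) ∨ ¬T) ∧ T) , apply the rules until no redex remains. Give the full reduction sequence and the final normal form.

  start: ¬(¬((T ∨ T) ∨ ¬T) ∧ T)
  [1] ¬¬((T ∨ T) ∨ ¬T) ∨ ¬T
  [2] ((T ∨ T) ∨ ¬T) ∨ ¬T
  [3] (T ∨ ¬T) ∨ ¬T
  [4] T ∨ ¬T
  [5] T

Answer: normal form = T  (in 5 steps)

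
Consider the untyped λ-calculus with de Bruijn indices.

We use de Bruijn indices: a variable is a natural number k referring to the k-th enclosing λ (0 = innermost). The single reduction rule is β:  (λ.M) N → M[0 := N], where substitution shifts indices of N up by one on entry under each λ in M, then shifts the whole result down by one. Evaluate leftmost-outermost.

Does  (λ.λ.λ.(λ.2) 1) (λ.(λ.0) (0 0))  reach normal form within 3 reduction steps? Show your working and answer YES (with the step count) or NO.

Answer: YES — reaches normal form λ.λ.1 in 2 ≤ 3 steps

Reduction:
  start: (λ.λ.λ.(λ.2) 1) (λ.(λ.0) (0 0))
  [1] λ.λ.(λ.2) 1
  [2] λ.λ.1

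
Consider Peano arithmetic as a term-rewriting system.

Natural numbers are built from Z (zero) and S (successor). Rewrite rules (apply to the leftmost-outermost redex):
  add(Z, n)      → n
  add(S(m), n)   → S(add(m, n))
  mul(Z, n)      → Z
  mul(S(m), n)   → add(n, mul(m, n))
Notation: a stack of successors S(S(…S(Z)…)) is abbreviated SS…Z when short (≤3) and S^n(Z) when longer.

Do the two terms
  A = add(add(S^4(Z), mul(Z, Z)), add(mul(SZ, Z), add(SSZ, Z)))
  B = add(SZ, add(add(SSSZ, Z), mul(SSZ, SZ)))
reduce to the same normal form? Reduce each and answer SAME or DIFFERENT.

Answer: SAME — A ⇓ S^6(Z), B ⇓ S^6(Z)

Derivation:
Term A:
  start: add(add(S^4(Z), mul(Z, Z)), add(mul(SZ, Z), add(SSZ, Z)))
  [1] add(S(add(SSSZ, mul(Z, Z))), add(mul(SZ, Z), add(SSZ, Z)))
  [2] S(add(add(SSSZ, mul(Z, Z)), add(mul(SZ, Z), add(SSZ, Z))))
  [3] S(add(S(add(SSZ, mul(Z, Z))), add(mul(SZ, Z), add(SSZ, Z))))
  [4] S(S(add(add(SSZ, mul(Z, Z)), add(mul(SZ, Z), add(SSZ, Z)))))
  [5] S(S(add(S(add(SZ, mul(Z, Z))), add(mul(SZ, Z), add(SSZ, Z)))))
  [6] S(S(S(add(add(SZ, mul(Z, Z)), add(mul(SZ, Z), add(SSZ, Z))))))
  [7] S(S(S(add(S(add(Z, mul(Z, Z))), add(mul(SZ, Z), add(SSZ, Z))))))
  [8] S(S(S(S(add(add(Z, mul(Z, Z)), add(mul(SZ, Z), add(SSZ, Z)))))))
  [9] S(S(S(S(add(mul(Z, Z), add(mul(SZ, Z), add(SSZ, Z)))))))
  [10] S(S(S(S(add(Z, add(mul(SZ, Z), add(SSZ, Z)))))))
  [11] S(S(S(S(add(mul(SZ, Z), add(SSZ, Z))))))
  [12] S(S(S(S(add(add(Z, mul(Z, Z)), add(SSZ, Z))))))
  [13] S(S(S(S(add(mul(Z, Z), add(SSZ, Z))))))
  [14] S(S(S(S(add(Z, add(SSZ, Z))))))
  [15] S(S(S(S(add(SSZ, Z)))))
  [16] S(S(S(S(S(add(SZ, Z))))))
  [17] S(S(S(S(S(S(add(Z, Z)))))))
  [18] S^6(Z)

Term B:
  start: add(SZ, add(add(SSSZ, Z), mul(SSZ, SZ)))
  [1] S(add(Z, add(add(SSSZ, Z), mul(SSZ, SZ))))
  [2] S(add(add(SSSZ, Z), mul(SSZ, SZ)))
  [3] S(add(S(add(SSZ, Z)), mul(SSZ, SZ)))
  [4] S(S(add(add(SSZ, Z), mul(SSZ, SZ))))
  [5] S(S(add(S(add(SZ, Z)), mul(SSZ, SZ))))
  [6] S(S(S(add(add(SZ, Z), mul(SSZ, SZ)))))
  [7] S(S(S(add(S(add(Z, Z)), mul(SSZ, SZ)))))
  [8] S(S(S(S(add(add(Z, Z), mul(SSZ, SZ))))))
  [9] S(S(S(S(add(Z, mul(SSZ, SZ))))))
  [10] S(S(S(S(mul(SSZ, SZ)))))
  [11] S(S(S(S(add(SZ, mul(SZ, SZ))))))
  [12] S(S(S(S(S(add(Z, mul(SZ, SZ)))))))
  [13] S(S(S(S(S(mul(SZ, SZ))))))
  [14] S(S(S(S(S(add(SZ, mul(Z, SZ)))))))
  [15] S(S(S(S(S(S(add(Z, mul(Z, SZ))))))))
  [16] S(S(S(S(S(S(mul(Z, SZ)))))))
  [17] S^6(Z)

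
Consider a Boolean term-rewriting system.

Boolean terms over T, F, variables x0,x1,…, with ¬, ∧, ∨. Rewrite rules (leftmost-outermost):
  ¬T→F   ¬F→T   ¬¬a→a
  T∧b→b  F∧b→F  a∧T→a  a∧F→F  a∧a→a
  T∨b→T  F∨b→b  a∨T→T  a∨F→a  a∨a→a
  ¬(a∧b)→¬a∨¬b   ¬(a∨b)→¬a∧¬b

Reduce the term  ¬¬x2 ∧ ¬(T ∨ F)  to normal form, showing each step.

Answer: normal form = F  (in 5 steps)

Derivation:
  start: ¬¬x2 ∧ ¬(T ∨ F)
  step 1: x2 ∧ ¬(T ∨ F)
  step 2: x2 ∧ (¬T ∧ ¬F)
  step 3: x2 ∧ (F ∧ ¬F)
  step 4: x2 ∧ F
  step 5: F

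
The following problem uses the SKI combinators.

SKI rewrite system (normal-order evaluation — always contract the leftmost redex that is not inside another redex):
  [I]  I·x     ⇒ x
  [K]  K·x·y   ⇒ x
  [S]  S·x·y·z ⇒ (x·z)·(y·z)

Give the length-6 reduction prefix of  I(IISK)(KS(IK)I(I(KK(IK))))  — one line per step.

  start: I(IISK)(KS(IK)I(I(KK(IK))))
  →1  IISK(KS(IK)I(I(KK(IK))))
  →2  ISK(KS(IK)I(I(KK(IK))))
  →3  SK(KS(IK)I(I(KK(IK))))
  →4  SK(SI(I(KK(IK))))
  →5  SK(SI(KK(IK)))
  →6  SK(SIK)

Answer: after 6 steps: SK(SIK)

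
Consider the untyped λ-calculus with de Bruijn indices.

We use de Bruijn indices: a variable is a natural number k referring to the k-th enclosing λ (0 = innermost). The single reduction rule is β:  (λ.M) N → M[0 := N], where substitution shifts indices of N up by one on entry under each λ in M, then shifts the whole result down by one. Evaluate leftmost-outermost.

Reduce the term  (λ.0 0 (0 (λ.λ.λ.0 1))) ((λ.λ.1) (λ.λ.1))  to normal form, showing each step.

Answer: normal form = λ.λ.λ.1  (in 6 steps)

Working:
  start: (λ.0 0 (0 (λ.λ.λ.0 1))) ((λ.λ.1) (λ.λ.1))
  [1] (λ.λ.1) (λ.λ.1) ((λ.λ.1) (λ.λ.1)) ((λ.λ.1) (λ.λ.1) (λ.λ.λ.0 1))
  [2] (λ.λ.λ.1) ((λ.λ.1) (λ.λ.1)) ((λ.λ.1) (λ.λ.1) (λ.λ.λ.0 1))
  [3] (λ.λ.1) ((λ.λ.1) (λ.λ.1) (λ.λ.λ.0 1))
  [4] λ.(λ.λ.1) (λ.λ.1) (λ.λ.λ.0 1)
  [5] λ.(λ.λ.λ.1) (λ.λ.λ.0 1)
  [6] λ.λ.λ.1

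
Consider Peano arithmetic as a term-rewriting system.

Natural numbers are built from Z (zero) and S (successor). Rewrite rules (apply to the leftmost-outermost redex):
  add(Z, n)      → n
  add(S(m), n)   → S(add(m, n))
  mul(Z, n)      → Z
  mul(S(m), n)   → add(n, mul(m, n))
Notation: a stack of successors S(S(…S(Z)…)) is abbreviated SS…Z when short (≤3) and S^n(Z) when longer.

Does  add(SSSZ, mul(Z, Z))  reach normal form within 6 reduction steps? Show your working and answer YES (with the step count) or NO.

  start: add(SSSZ, mul(Z, Z))
  →1  S(add(SSZ, mul(Z, Z)))
  →2  S(S(add(SZ, mul(Z, Z))))
  →3  S(S(S(add(Z, mul(Z, Z)))))
  →4  S(S(S(mul(Z, Z))))
  →5  SSSZ

Answer: YES — reaches normal form SSSZ in 5 ≤ 6 steps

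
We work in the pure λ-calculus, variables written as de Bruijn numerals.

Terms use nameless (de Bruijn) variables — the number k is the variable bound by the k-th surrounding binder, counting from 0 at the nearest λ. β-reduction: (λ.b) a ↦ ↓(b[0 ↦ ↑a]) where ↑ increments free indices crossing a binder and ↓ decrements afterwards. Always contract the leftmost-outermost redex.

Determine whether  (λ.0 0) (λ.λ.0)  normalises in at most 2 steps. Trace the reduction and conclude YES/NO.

Answer: YES — reaches normal form λ.0 in 2 ≤ 2 steps

Derivation:
  start: (λ.0 0) (λ.λ.0)
  [1] (λ.λ.0) (λ.λ.0)
  [2] λ.0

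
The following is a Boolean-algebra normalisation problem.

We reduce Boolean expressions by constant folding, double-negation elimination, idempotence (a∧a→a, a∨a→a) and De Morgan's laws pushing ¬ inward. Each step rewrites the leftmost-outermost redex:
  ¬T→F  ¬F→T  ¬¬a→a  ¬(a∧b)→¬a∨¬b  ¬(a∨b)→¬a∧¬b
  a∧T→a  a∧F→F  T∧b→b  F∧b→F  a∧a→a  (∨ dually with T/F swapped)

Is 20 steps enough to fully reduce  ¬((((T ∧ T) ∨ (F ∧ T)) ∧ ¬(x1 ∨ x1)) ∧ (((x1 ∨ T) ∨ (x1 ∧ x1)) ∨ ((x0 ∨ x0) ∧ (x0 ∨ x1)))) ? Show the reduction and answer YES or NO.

  start: ¬((((T ∧ T) ∨ (F ∧ T)) ∧ ¬(x1 ∨ x1)) ∧ (((x1 ∨ T) ∨ (x1 ∧ x1)) ∨ ((x0 ∨ x0) ∧ (x0 ∨ x1))))
  step 1: ¬(((T ∧ T) ∨ (F ∧ T)) ∧ ¬(x1 ∨ x1)) ∨ ¬(((x1 ∨ T) ∨ (x1 ∧ x1)) ∨ ((x0 ∨ x0) ∧ (x0 ∨ x1)))
  step 2: (¬((T ∧ T) ∨ (F ∧ T)) ∨ ¬¬(x1 ∨ x1)) ∨ ¬(((x1 ∨ T) ∨ (x1 ∧ x1)) ∨ ((x0 ∨ x0) ∧ (x0 ∨ x1)))
  step 3: ((¬(T ∧ T) ∧ ¬(F ∧ T)) ∨ ¬¬(x1 ∨ x1)) ∨ ¬(((x1 ∨ T) ∨ (x1 ∧ x1)) ∨ ((x0 ∨ x0) ∧ (x0 ∨ x1)))
  step 4: (((¬T ∨ ¬T) ∧ ¬(F ∧ T)) ∨ ¬¬(x1 ∨ x1)) ∨ ¬(((x1 ∨ T) ∨ (x1 ∧ x1)) ∨ ((x0 ∨ x0) ∧ (x0 ∨ x1)))
  step 5: ((¬T ∧ ¬(F ∧ T)) ∨ ¬¬(x1 ∨ x1)) ∨ ¬(((x1 ∨ T) ∨ (x1 ∧ x1)) ∨ ((x0 ∨ x0) ∧ (x0 ∨ x1)))
  step 6: ((F ∧ ¬(F ∧ T)) ∨ ¬¬(x1 ∨ x1)) ∨ ¬(((x1 ∨ T) ∨ (x1 ∧ x1)) ∨ ((x0 ∨ x0) ∧ (x0 ∨ x1)))
  step 7: (F ∨ ¬¬(x1 ∨ x1)) ∨ ¬(((x1 ∨ T) ∨ (x1 ∧ x1)) ∨ ((x0 ∨ x0) ∧ (x0 ∨ x1)))
  step 8: ¬¬(x1 ∨ x1) ∨ ¬(((x1 ∨ T) ∨ (x1 ∧ x1)) ∨ ((x0 ∨ x0) ∧ (x0 ∨ x1)))
  step 9: (x1 ∨ x1) ∨ ¬(((x1 ∨ T) ∨ (x1 ∧ x1)) ∨ ((x0 ∨ x0) ∧ (x0 ∨ x1)))
  step 10: x1 ∨ ¬(((x1 ∨ T) ∨ (x1 ∧ x1)) ∨ ((x0 ∨ x0) ∧ (x0 ∨ x1)))
  step 11: x1 ∨ (¬((x1 ∨ T) ∨ (x1 ∧ x1)) ∧ ¬((x0 ∨ x0) ∧ (x0 ∨ x1)))
  step 12: x1 ∨ ((¬(x1 ∨ T) ∧ ¬(x1 ∧ x1)) ∧ ¬((x0 ∨ x0) ∧ (x0 ∨ x1)))
  step 13: x1 ∨ (((¬x1 ∧ ¬T) ∧ ¬(x1 ∧ x1)) ∧ ¬((x0 ∨ x0) ∧ (x0 ∨ x1)))
  step 14: x1 ∨ (((¬x1 ∧ F) ∧ ¬(x1 ∧ x1)) ∧ ¬((x0 ∨ x0) ∧ (x0 ∨ x1)))
  step 15: x1 ∨ ((F ∧ ¬(x1 ∧ x1)) ∧ ¬((x0 ∨ x0) ∧ (x0 ∨ x1)))
  step 16: x1 ∨ (F ∧ ¬((x0 ∨ x0) ∧ (x0 ∨ x1)))
  step 17: x1 ∨ F
  step 18: x1

Answer: YES — reaches normal form x1 in 18 ≤ 20 steps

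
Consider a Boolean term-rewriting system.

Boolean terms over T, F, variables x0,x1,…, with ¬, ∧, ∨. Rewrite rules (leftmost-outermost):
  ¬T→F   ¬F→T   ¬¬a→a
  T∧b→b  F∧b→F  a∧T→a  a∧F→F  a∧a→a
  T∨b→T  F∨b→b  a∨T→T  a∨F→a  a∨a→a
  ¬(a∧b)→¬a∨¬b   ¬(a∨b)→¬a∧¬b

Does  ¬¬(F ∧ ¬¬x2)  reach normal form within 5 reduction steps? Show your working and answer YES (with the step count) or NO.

Answer: YES — reaches normal form F in 2 ≤ 5 steps

Working:
  start: ¬¬(F ∧ ¬¬x2)
  [1] F ∧ ¬¬x2
  [2] F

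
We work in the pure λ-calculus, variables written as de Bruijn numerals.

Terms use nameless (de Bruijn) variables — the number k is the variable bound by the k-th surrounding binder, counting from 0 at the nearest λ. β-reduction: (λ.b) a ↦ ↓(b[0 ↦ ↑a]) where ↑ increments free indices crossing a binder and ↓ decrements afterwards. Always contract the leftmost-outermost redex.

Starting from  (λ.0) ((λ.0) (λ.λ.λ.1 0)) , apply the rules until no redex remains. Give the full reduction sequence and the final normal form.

  start: (λ.0) ((λ.0) (λ.λ.λ.1 0))
  [1] (λ.0) (λ.λ.λ.1 0)
  [2] λ.λ.λ.1 0

Answer: normal form = λ.λ.λ.1 0  (in 2 steps)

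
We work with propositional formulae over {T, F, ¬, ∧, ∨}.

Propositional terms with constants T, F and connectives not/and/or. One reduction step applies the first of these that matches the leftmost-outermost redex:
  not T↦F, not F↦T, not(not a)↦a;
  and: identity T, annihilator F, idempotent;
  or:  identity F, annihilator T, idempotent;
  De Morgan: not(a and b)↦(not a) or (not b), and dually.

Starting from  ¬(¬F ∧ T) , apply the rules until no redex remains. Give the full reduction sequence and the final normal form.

  start: ¬(¬F ∧ T)
  step 1: ¬¬F ∨ ¬T
  step 2: F ∨ ¬T
  step 3: ¬T
  step 4: F

Answer: normal form = F  (in 4 steps)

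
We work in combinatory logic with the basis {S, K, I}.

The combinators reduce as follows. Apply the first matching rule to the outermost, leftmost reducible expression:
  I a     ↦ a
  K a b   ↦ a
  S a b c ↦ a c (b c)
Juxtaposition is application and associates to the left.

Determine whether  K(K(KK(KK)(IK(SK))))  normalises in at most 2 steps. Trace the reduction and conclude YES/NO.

Answer: YES — reaches normal form K(K(K(K(SK)))) in 2 ≤ 2 steps

Reduction:
  start: K(K(KK(KK)(IK(SK))))
  →1  K(K(K(IK(SK))))
  →2  K(K(K(K(SK))))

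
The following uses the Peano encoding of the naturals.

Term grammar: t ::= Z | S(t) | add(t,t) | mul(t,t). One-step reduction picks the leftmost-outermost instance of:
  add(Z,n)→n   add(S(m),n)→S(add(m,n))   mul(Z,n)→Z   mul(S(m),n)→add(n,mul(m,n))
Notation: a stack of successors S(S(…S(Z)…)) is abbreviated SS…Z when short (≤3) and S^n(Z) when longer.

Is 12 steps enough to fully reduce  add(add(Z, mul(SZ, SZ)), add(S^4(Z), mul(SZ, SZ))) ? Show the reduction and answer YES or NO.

Answer: NO — after 12 steps the term is S(S(S(S(S(mul(SZ, SZ)))))), not yet normal

Reduction:
  start: add(add(Z, mul(SZ, SZ)), add(S^4(Z), mul(SZ, SZ)))
  step 1: add(mul(SZ, SZ), add(S^4(Z), mul(SZ, SZ)))
  step 2: add(add(SZ, mul(Z, SZ)), add(S^4(Z), mul(SZ, SZ)))
  step 3: add(S(add(Z, mul(Z, SZ))), add(S^4(Z), mul(SZ, SZ)))
  step 4: S(add(add(Z, mul(Z, SZ)), add(S^4(Z), mul(SZ, SZ))))
  step 5: S(add(mul(Z, SZ), add(S^4(Z), mul(SZ, SZ))))
  step 6: S(add(Z, add(S^4(Z), mul(SZ, SZ))))
  step 7: S(add(S^4(Z), mul(SZ, SZ)))
  step 8: S(S(add(SSSZ, mul(SZ, SZ))))
  step 9: S(S(S(add(SSZ, mul(SZ, SZ)))))
  step 10: S(S(S(S(add(SZ, mul(SZ, SZ))))))
  step 11: S(S(S(S(S(add(Z, mul(SZ, SZ)))))))
  step 12: S(S(S(S(S(mul(SZ, SZ))))))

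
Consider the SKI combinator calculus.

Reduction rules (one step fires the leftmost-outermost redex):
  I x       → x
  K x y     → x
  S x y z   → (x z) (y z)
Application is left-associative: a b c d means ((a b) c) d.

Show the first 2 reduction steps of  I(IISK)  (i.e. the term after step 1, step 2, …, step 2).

Answer: after 2 steps: ISK

Derivation:
  start: I(IISK)
  →1  IISK
  →2  ISK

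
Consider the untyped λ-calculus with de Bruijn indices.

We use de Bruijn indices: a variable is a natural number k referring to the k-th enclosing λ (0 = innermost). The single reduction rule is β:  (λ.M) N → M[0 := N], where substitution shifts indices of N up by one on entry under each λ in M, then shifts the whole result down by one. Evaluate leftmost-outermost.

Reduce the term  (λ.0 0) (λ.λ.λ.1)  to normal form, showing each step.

Answer: normal form = λ.λ.1  (in 2 steps)

Derivation:
  start: (λ.0 0) (λ.λ.λ.1)
  step 1: (λ.λ.λ.1) (λ.λ.λ.1)
  step 2: λ.λ.1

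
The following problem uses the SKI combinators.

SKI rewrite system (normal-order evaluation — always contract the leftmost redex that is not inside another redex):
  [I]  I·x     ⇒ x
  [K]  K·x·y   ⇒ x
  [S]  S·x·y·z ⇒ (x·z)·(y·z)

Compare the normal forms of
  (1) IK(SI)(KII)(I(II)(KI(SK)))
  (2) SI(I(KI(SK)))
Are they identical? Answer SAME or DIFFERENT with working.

Answer: SAME — A ⇓ SII, B ⇓ SII

Working:
Term A:
  start: IK(SI)(KII)(I(II)(KI(SK)))
  [1] K(SI)(KII)(I(II)(KI(SK)))
  [2] SI(I(II)(KI(SK)))
  [3] SI(II(KI(SK)))
  [4] SI(I(KI(SK)))
  [5] SI(KI(SK))
  [6] SII

Term B:
  start: SI(I(KI(SK)))
  [1] SI(KI(SK))
  [2] SII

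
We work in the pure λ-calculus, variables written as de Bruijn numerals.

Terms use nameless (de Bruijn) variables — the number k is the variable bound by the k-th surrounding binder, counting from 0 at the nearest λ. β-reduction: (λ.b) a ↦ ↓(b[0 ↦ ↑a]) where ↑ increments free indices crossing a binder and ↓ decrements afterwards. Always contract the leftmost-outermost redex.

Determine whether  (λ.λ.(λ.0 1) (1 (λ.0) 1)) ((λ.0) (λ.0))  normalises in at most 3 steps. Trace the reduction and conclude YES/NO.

  start: (λ.λ.(λ.0 1) (1 (λ.0) 1)) ((λ.0) (λ.0))
  [1] λ.(λ.0 1) ((λ.0) (λ.0) (λ.0) ((λ.0) (λ.0)))
  [2] λ.(λ.0) (λ.0) (λ.0) ((λ.0) (λ.0)) 0
  [3] λ.(λ.0) (λ.0) ((λ.0) (λ.0)) 0

Answer: NO — after 3 steps the term is λ.(λ.0) (λ.0) ((λ.0) (λ.0)) 0, not yet normal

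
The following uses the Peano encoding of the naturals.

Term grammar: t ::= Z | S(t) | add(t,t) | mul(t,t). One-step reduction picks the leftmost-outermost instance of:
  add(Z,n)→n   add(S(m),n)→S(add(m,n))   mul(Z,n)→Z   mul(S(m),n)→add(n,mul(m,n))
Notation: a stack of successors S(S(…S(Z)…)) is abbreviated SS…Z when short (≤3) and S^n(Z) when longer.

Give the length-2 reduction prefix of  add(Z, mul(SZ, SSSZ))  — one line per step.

Answer: after 2 steps: add(SSSZ, mul(Z, SSSZ))

Working:
  start: add(Z, mul(SZ, SSSZ))
  →1  mul(SZ, SSSZ)
  →2  add(SSSZ, mul(Z, SSSZ))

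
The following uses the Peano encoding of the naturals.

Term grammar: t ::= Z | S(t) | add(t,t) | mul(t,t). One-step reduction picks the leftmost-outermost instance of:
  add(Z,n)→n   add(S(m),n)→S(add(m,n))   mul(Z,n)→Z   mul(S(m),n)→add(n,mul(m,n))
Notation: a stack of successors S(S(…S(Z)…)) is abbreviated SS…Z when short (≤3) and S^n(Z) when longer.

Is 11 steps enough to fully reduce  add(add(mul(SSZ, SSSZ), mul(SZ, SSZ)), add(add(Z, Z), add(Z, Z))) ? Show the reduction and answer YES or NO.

  start: add(add(mul(SSZ, SSSZ), mul(SZ, SSZ)), add(add(Z, Z), add(Z, Z)))
  →1  add(add(add(SSSZ, mul(SZ, SSSZ)), mul(SZ, SSZ)), add(add(Z, Z), add(Z, Z)))
  →2  add(add(S(add(SSZ, mul(SZ, SSSZ))), mul(SZ, SSZ)), add(add(Z, Z), add(Z, Z)))
  →3  add(S(add(add(SSZ, mul(SZ, SSSZ)), mul(SZ, SSZ))), add(add(Z, Z), add(Z, Z)))
  →4  S(add(add(add(SSZ, mul(SZ, SSSZ)), mul(SZ, SSZ)), add(add(Z, Z), add(Z, Z))))
  →5  S(add(add(S(add(SZ, mul(SZ, SSSZ))), mul(SZ, SSZ)), add(add(Z, Z), add(Z, Z))))
  →6  S(add(S(add(add(SZ, mul(SZ, SSSZ)), mul(SZ, SSZ))), add(add(Z, Z), add(Z, Z))))
  →7  S(S(add(add(add(SZ, mul(SZ, SSSZ)), mul(SZ, SSZ)), add(add(Z, Z), add(Z, Z)))))
  →8  S(S(add(add(S(add(Z, mul(SZ, SSSZ))), mul(SZ, SSZ)), add(add(Z, Z), add(Z, Z)))))
  →9  S(S(add(S(add(add(Z, mul(SZ, SSSZ)), mul(SZ, SSZ))), add(add(Z, Z), add(Z, Z)))))
  →10  S(S(S(add(add(add(Z, mul(SZ, SSSZ)), mul(SZ, SSZ)), add(add(Z, Z), add(Z, Z))))))
  →11  S(S(S(add(add(mul(SZ, SSSZ), mul(SZ, SSZ)), add(add(Z, Z), add(Z, Z))))))

Answer: NO — after 11 steps the term is S(S(S(add(add(mul(SZ, SSSZ), mul(SZ, SSZ)), add(add(Z, Z), add(Z, Z)))))), not yet normal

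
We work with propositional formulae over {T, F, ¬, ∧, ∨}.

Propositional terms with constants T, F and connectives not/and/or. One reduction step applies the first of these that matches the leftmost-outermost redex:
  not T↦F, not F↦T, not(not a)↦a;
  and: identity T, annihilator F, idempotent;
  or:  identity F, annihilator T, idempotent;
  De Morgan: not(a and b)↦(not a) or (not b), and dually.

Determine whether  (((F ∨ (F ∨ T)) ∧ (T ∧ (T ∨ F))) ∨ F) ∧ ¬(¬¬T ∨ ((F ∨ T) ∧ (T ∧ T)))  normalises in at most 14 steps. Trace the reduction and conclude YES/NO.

Answer: YES — reaches normal form F in 11 ≤ 14 steps

Derivation:
  start: (((F ∨ (F ∨ T)) ∧ (T ∧ (T ∨ F))) ∨ F) ∧ ¬(¬¬T ∨ ((F ∨ T) ∧ (T ∧ T)))
  [1] ((F ∨ (F ∨ T)) ∧ (T ∧ (T ∨ F))) ∧ ¬(¬¬T ∨ ((F ∨ T) ∧ (T ∧ T)))
  [2] ((F ∨ T) ∧ (T ∧ (T ∨ F))) ∧ ¬(¬¬T ∨ ((F ∨ T) ∧ (T ∧ T)))
  [3] (T ∧ (T ∧ (T ∨ F))) ∧ ¬(¬¬T ∨ ((F ∨ T) ∧ (T ∧ T)))
  [4] (T ∧ (T ∨ F)) ∧ ¬(¬¬T ∨ ((F ∨ T) ∧ (T ∧ T)))
  [5] (T ∨ F) ∧ ¬(¬¬T ∨ ((F ∨ T) ∧ (T ∧ T)))
  [6] T ∧ ¬(¬¬T ∨ ((F ∨ T) ∧ (T ∧ T)))
  [7] ¬(¬¬T ∨ ((F ∨ T) ∧ (T ∧ T)))
  [8] ¬¬¬T ∧ ¬((F ∨ T) ∧ (T ∧ T))
  [9] ¬T ∧ ¬((F ∨ T) ∧ (T ∧ T))
  [10] F ∧ ¬((F ∨ T) ∧ (T ∧ T))
  [11] F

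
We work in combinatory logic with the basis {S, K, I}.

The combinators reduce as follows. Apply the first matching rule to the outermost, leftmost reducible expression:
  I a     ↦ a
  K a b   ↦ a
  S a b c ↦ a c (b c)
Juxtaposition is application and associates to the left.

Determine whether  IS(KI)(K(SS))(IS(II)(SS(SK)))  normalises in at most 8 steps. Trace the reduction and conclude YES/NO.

Answer: YES — reaches normal form SS in 5 ≤ 8 steps

Derivation:
  start: IS(KI)(K(SS))(IS(II)(SS(SK)))
  →1  S(KI)(K(SS))(IS(II)(SS(SK)))
  →2  KI(IS(II)(SS(SK)))(K(SS)(IS(II)(SS(SK))))
  →3  I(K(SS)(IS(II)(SS(SK))))
  →4  K(SS)(IS(II)(SS(SK)))
  →5  SS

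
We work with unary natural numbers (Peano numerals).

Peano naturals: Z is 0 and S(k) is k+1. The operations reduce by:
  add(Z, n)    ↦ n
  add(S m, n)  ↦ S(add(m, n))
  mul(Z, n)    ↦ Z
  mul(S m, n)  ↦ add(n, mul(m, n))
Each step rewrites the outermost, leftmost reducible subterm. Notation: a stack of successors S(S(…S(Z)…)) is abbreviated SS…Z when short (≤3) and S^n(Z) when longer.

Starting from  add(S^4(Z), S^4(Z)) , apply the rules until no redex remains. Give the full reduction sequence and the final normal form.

Answer: normal form = S^8(Z)  (in 5 steps)

Working:
  start: add(S^4(Z), S^4(Z))
  →1  S(add(SSSZ, S^4(Z)))
  →2  S(S(add(SSZ, S^4(Z))))
  →3  S(S(S(add(SZ, S^4(Z)))))
  →4  S(S(S(S(add(Z, S^4(Z))))))
  →5  S^8(Z)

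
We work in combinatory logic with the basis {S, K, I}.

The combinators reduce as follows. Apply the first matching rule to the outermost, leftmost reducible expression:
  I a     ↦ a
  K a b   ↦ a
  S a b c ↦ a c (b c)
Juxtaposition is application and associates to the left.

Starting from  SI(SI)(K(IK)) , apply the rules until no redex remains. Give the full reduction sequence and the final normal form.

Answer: normal form = K  (in 4 steps)

Derivation:
  start: SI(SI)(K(IK))
  [1] I(K(IK))(SI(K(IK)))
  [2] K(IK)(SI(K(IK)))
  [3] IK
  [4] K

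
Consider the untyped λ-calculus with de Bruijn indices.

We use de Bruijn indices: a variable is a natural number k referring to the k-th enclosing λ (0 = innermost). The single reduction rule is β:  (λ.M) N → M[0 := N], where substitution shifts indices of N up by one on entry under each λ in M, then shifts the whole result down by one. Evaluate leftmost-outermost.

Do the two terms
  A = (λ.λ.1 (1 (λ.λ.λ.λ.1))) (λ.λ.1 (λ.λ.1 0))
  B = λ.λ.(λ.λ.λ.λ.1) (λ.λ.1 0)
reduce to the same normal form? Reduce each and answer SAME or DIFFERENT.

Answer: SAME — A ⇓ λ.λ.λ.λ.λ.1, B ⇓ λ.λ.λ.λ.λ.1

Working:
Term A:
  start: (λ.λ.1 (1 (λ.λ.λ.λ.1))) (λ.λ.1 (λ.λ.1 0))
  →1  λ.(λ.λ.1 (λ.λ.1 0)) ((λ.λ.1 (λ.λ.1 0)) (λ.λ.λ.λ.1))
  →2  λ.λ.(λ.λ.1 (λ.λ.1 0)) (λ.λ.λ.λ.1) (λ.λ.1 0)
  →3  λ.λ.(λ.(λ.λ.λ.λ.1) (λ.λ.1 0)) (λ.λ.1 0)
  →4  λ.λ.(λ.λ.λ.λ.1) (λ.λ.1 0)
  →5  λ.λ.λ.λ.λ.1

Term B:
  start: λ.λ.(λ.λ.λ.λ.1) (λ.λ.1 0)
  →1  λ.λ.λ.λ.λ.1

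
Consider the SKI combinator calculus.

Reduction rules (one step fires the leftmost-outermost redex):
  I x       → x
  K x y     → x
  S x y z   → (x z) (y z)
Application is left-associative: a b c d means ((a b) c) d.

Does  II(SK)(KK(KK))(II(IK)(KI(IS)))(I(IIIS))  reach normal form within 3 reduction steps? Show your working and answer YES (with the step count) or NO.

  start: II(SK)(KK(KK))(II(IK)(KI(IS)))(I(IIIS))
  [1] I(SK)(KK(KK))(II(IK)(KI(IS)))(I(IIIS))
  [2] SK(KK(KK))(II(IK)(KI(IS)))(I(IIIS))
  [3] K(II(IK)(KI(IS)))(KK(KK)(II(IK)(KI(IS))))(I(IIIS))

Answer: NO — after 3 steps the term is K(II(IK)(KI(IS)))(KK(KK)(II(IK)(KI(IS))))(I(IIIS)), not yet normal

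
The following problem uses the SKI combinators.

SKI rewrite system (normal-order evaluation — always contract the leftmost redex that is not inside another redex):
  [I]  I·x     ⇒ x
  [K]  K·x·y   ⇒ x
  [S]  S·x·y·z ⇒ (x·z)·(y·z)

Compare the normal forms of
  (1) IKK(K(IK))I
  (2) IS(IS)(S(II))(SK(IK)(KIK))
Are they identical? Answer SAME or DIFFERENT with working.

Answer: DIFFERENT — A ⇓ KI, B ⇓ SI(SII)

Derivation:
Term A:
  start: IKK(K(IK))I
  step 1: KK(K(IK))I
  step 2: KI

Term B:
  start: IS(IS)(S(II))(SK(IK)(KIK))
  step 1: S(IS)(S(II))(SK(IK)(KIK))
  step 2: IS(SK(IK)(KIK))(S(II)(SK(IK)(KIK)))
  step 3: S(SK(IK)(KIK))(S(II)(SK(IK)(KIK)))
  step 4: S(K(KIK)(IK(KIK)))(S(II)(SK(IK)(KIK)))
  step 5: S(KIK)(S(II)(SK(IK)(KIK)))
  step 6: SI(S(II)(SK(IK)(KIK)))
  step 7: SI(SI(SK(IK)(KIK)))
  step 8: SI(SI(K(KIK)(IK(KIK))))
  step 9: SI(SI(KIK))
  step 10: SI(SII)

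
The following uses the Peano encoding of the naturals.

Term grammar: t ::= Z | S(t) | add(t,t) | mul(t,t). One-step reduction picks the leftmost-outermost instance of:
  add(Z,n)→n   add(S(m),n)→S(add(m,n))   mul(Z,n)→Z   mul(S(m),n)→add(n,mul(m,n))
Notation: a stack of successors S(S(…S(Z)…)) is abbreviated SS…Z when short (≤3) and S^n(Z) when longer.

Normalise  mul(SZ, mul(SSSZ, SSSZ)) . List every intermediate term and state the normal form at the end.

  start: mul(SZ, mul(SSSZ, SSSZ))
  step 1: add(mul(SSSZ, SSSZ), mul(Z, mul(SSSZ, SSSZ)))
  step 2: add(add(SSSZ, mul(SSZ, SSSZ)), mul(Z, mul(SSSZ, SSSZ)))
  step 3: add(S(add(SSZ, mul(SSZ, SSSZ))), mul(Z, mul(SSSZ, SSSZ)))
  step 4: S(add(add(SSZ, mul(SSZ, SSSZ)), mul(Z, mul(SSSZ, SSSZ))))
  step 5: S(add(S(add(SZ, mul(SSZ, SSSZ))), mul(Z, mul(SSSZ, SSSZ))))
  step 6: S(S(add(add(SZ, mul(SSZ, SSSZ)), mul(Z, mul(SSSZ, SSSZ)))))
  step 7: S(S(add(S(add(Z, mul(SSZ, SSSZ))), mul(Z, mul(SSSZ, SSSZ)))))
  step 8: S(S(S(add(add(Z, mul(SSZ, SSSZ)), mul(Z, mul(SSSZ, SSSZ))))))
  step 9: S(S(S(add(mul(SSZ, SSSZ), mul(Z, mul(SSSZ, SSSZ))))))
  step 10: S(S(S(add(add(SSSZ, mul(SZ, SSSZ)), mul(Z, mul(SSSZ, SSSZ))))))
  step 11: S(S(S(add(S(add(SSZ, mul(SZ, SSSZ))), mul(Z, mul(SSSZ, SSSZ))))))
  step 12: S(S(S(S(add(add(SSZ, mul(SZ, SSSZ)), mul(Z, mul(SSSZ, SSSZ)))))))
  step 13: S(S(S(S(add(S(add(SZ, mul(SZ, SSSZ))), mul(Z, mul(SSSZ, SSSZ)))))))
  step 14: S(S(S(S(S(add(add(SZ, mul(SZ, SSSZ)), mul(Z, mul(SSSZ, SSSZ))))))))
  step 15: S(S(S(S(S(add(S(add(Z, mul(SZ, SSSZ))), mul(Z, mul(SSSZ, SSSZ))))))))
  step 16: S(S(S(S(S(S(add(add(Z, mul(SZ, SSSZ)), mul(Z, mul(SSSZ, SSSZ)))))))))
  step 17: S(S(S(S(S(S(add(mul(SZ, SSSZ), mul(Z, mul(SSSZ, SSSZ)))))))))
  step 18: S(S(S(S(S(S(add(add(SSSZ, mul(Z, SSSZ)), mul(Z, mul(SSSZ, SSSZ)))))))))
  step 19: S(S(S(S(S(S(add(S(add(SSZ, mul(Z, SSSZ))), mul(Z, mul(SSSZ, SSSZ)))))))))
  step 20: S(S(S(S(S(S(S(add(add(SSZ, mul(Z, SSSZ)), mul(Z, mul(SSSZ, SSSZ))))))))))
  step 21: S(S(S(S(S(S(S(add(S(add(SZ, mul(Z, SSSZ))), mul(Z, mul(SSSZ, SSSZ))))))))))
  step 22: S(S(S(S(S(S(S(S(add(add(SZ, mul(Z, SSSZ)), mul(Z, mul(SSSZ, SSSZ)))))))))))
  step 23: S(S(S(S(S(S(S(S(add(S(add(Z, mul(Z, SSSZ))), mul(Z, mul(SSSZ, SSSZ)))))))))))
  step 24: S(S(S(S(S(S(S(S(S(add(add(Z, mul(Z, SSSZ)), mul(Z, mul(SSSZ, SSSZ))))))))))))
  step 25: S(S(S(S(S(S(S(S(S(add(mul(Z, SSSZ), mul(Z, mul(SSSZ, SSSZ))))))))))))
  step 26: S(S(S(S(S(S(S(S(S(add(Z, mul(Z, mul(SSSZ, SSSZ))))))))))))
  step 27: S(S(S(S(S(S(S(S(S(mul(Z, mul(SSSZ, SSSZ)))))))))))
  step 28: S^9(Z)

Answer: normal form = S^9(Z)  (in 28 steps)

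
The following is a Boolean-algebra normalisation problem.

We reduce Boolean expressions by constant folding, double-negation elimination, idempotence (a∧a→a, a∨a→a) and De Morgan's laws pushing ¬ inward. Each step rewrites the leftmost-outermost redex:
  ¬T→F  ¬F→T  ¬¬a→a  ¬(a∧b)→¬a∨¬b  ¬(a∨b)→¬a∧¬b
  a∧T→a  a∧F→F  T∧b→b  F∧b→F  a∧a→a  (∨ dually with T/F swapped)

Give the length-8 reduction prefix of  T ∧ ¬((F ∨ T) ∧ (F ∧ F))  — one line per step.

  start: T ∧ ¬((F ∨ T) ∧ (F ∧ F))
  →1  ¬((F ∨ T) ∧ (F ∧ F))
  →2  ¬(F ∨ T) ∨ ¬(F ∧ F)
  →3  (¬F ∧ ¬T) ∨ ¬(F ∧ F)
  →4  (T ∧ ¬T) ∨ ¬(F ∧ F)
  →5  ¬T ∨ ¬(F ∧ F)
  →6  F ∨ ¬(F ∧ F)
  →7  ¬(F ∧ F)
  →8  ¬F ∨ ¬F

Answer: after 8 steps: ¬F ∨ ¬F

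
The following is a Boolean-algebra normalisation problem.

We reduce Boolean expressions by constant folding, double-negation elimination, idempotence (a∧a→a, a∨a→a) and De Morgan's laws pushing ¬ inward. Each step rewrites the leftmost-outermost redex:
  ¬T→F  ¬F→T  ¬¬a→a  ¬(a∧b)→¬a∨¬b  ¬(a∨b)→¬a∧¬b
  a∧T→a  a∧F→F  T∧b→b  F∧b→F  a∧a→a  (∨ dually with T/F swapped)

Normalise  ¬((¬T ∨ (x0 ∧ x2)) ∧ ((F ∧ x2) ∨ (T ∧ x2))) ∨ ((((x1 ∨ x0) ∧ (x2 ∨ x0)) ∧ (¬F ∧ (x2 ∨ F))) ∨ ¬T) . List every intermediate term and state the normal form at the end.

  start: ¬((¬T ∨ (x0 ∧ x2)) ∧ ((F ∧ x2) ∨ (T ∧ x2))) ∨ ((((x1 ∨ x0) ∧ (x2 ∨ x0)) ∧ (¬F ∧ (x2 ∨ F))) ∨ ¬T)
  [1] (¬(¬T ∨ (x0 ∧ x2)) ∨ ¬((F ∧ x2) ∨ (T ∧ x2))) ∨ ((((x1 ∨ x0) ∧ (x2 ∨ x0)) ∧ (¬F ∧ (x2 ∨ F))) ∨ ¬T)
  [2] ((¬¬T ∧ ¬(x0 ∧ x2)) ∨ ¬((F ∧ x2) ∨ (T ∧ x2))) ∨ ((((x1 ∨ x0) ∧ (x2 ∨ x0)) ∧ (¬F ∧ (x2 ∨ F))) ∨ ¬T)
  [3] ((T ∧ ¬(x0 ∧ x2)) ∨ ¬((F ∧ x2) ∨ (T ∧ x2))) ∨ ((((x1 ∨ x0) ∧ (x2 ∨ x0)) ∧ (¬F ∧ (x2 ∨ F))) ∨ ¬T)
  [4] (¬(x0 ∧ x2) ∨ ¬((F ∧ x2) ∨ (T ∧ x2))) ∨ ((((x1 ∨ x0) ∧ (x2 ∨ x0)) ∧ (¬F ∧ (x2 ∨ F))) ∨ ¬T)
  [5] ((¬x0 ∨ ¬x2) ∨ ¬((F ∧ x2) ∨ (T ∧ x2))) ∨ ((((x1 ∨ x0) ∧ (x2 ∨ x0)) ∧ (¬F ∧ (x2 ∨ F))) ∨ ¬T)
  [6] ((¬x0 ∨ ¬x2) ∨ (¬(F ∧ x2) ∧ ¬(T ∧ x2))) ∨ ((((x1 ∨ x0) ∧ (x2 ∨ x0)) ∧ (¬F ∧ (x2 ∨ F))) ∨ ¬T)
  [7] ((¬x0 ∨ ¬x2) ∨ ((¬F ∨ ¬x2) ∧ ¬(T ∧ x2))) ∨ ((((x1 ∨ x0) ∧ (x2 ∨ x0)) ∧ (¬F ∧ (x2 ∨ F))) ∨ ¬T)
  [8] ((¬x0 ∨ ¬x2) ∨ ((T ∨ ¬x2) ∧ ¬(T ∧ x2))) ∨ ((((x1 ∨ x0) ∧ (x2 ∨ x0)) ∧ (¬F ∧ (x2 ∨ F))) ∨ ¬T)
  [9] ((¬x0 ∨ ¬x2) ∨ (T ∧ ¬(T ∧ x2))) ∨ ((((x1 ∨ x0) ∧ (x2 ∨ x0)) ∧ (¬F ∧ (x2 ∨ F))) ∨ ¬T)
  [10] ((¬x0 ∨ ¬x2) ∨ ¬(T ∧ x2)) ∨ ((((x1 ∨ x0) ∧ (x2 ∨ x0)) ∧ (¬F ∧ (x2 ∨ F))) ∨ ¬T)
  [11] ((¬x0 ∨ ¬x2) ∨ (¬T ∨ ¬x2)) ∨ ((((x1 ∨ x0) ∧ (x2 ∨ x0)) ∧ (¬F ∧ (x2 ∨ F))) ∨ ¬T)
  [12] ((¬x0 ∨ ¬x2) ∨ (F ∨ ¬x2)) ∨ ((((x1 ∨ x0) ∧ (x2 ∨ x0)) ∧ (¬F ∧ (x2 ∨ F))) ∨ ¬T)
  [13] ((¬x0 ∨ ¬x2) ∨ ¬x2) ∨ ((((x1 ∨ x0) ∧ (x2 ∨ x0)) ∧ (¬F ∧ (x2 ∨ F))) ∨ ¬T)
  [14] ((¬x0 ∨ ¬x2) ∨ ¬x2) ∨ ((((x1 ∨ x0) ∧ (x2 ∨ x0)) ∧ (T ∧ (x2 ∨ F))) ∨ ¬T)
  [15] ((¬x0 ∨ ¬x2) ∨ ¬x2) ∨ ((((x1 ∨ x0) ∧ (x2 ∨ x0)) ∧ (x2 ∨ F)) ∨ ¬T)
  [16] ((¬x0 ∨ ¬x2) ∨ ¬x2) ∨ ((((x1 ∨ x0) ∧ (x2 ∨ x0)) ∧ x2) ∨ ¬T)
  [17] ((¬x0 ∨ ¬x2) ∨ ¬x2) ∨ ((((x1 ∨ x0) ∧ (x2 ∨ x0)) ∧ x2) ∨ F)
  [18] ((¬x0 ∨ ¬x2) ∨ ¬x2) ∨ (((x1 ∨ x0) ∧ (x2 ∨ x0)) ∧ x2)

Answer: normal form = ((¬x0 ∨ ¬x2) ∨ ¬x2) ∨ (((x1 ∨ x0) ∧ (x2 ∨ x0)) ∧ x2)  (in 18 steps)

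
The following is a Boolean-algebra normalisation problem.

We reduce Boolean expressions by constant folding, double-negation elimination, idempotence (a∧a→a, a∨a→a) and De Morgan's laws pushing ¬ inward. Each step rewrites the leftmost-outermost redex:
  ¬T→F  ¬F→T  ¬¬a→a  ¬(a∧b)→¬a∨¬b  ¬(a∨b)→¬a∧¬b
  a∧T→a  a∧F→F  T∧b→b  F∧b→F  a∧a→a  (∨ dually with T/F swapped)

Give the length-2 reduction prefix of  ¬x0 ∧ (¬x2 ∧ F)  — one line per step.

  start: ¬x0 ∧ (¬x2 ∧ F)
  [1] ¬x0 ∧ F
  [2] F

Answer: after 2 steps: F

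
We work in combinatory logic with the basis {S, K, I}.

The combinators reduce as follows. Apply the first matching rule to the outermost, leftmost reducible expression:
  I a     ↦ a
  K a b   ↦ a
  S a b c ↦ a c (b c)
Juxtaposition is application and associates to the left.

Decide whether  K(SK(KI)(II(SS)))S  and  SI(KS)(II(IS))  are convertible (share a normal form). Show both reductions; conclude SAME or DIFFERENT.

Term A:
  start: K(SK(KI)(II(SS)))S
  →1  SK(KI)(II(SS))
  →2  K(II(SS))(KI(II(SS)))
  →3  II(SS)
  →4  I(SS)
  →5  SS

Term B:
  start: SI(KS)(II(IS))
  →1  I(II(IS))(KS(II(IS)))
  →2  II(IS)(KS(II(IS)))
  →3  I(IS)(KS(II(IS)))
  →4  IS(KS(II(IS)))
  →5  S(KS(II(IS)))
  →6  SS

Answer: SAME — A ⇓ SS, B ⇓ SS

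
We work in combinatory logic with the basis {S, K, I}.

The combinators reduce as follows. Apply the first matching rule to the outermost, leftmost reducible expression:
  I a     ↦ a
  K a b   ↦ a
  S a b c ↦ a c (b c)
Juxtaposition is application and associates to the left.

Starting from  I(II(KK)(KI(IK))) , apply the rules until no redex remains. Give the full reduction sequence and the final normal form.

Answer: normal form = K  (in 4 steps)

Derivation:
  start: I(II(KK)(KI(IK)))
  step 1: II(KK)(KI(IK))
  step 2: I(KK)(KI(IK))
  step 3: KK(KI(IK))
  step 4: K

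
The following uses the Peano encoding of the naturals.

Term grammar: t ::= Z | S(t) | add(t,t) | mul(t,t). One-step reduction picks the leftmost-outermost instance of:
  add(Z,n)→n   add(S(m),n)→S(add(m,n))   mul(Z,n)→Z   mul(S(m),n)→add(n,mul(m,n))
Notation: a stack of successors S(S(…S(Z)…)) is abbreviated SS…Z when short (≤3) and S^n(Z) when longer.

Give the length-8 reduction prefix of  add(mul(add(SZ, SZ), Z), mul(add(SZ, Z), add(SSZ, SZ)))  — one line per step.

  start: add(mul(add(SZ, SZ), Z), mul(add(SZ, Z), add(SSZ, SZ)))
  [1] add(mul(S(add(Z, SZ)), Z), mul(add(SZ, Z), add(SSZ, SZ)))
  [2] add(add(Z, mul(add(Z, SZ), Z)), mul(add(SZ, Z), add(SSZ, SZ)))
  [3] add(mul(add(Z, SZ), Z), mul(add(SZ, Z), add(SSZ, SZ)))
  [4] add(mul(SZ, Z), mul(add(SZ, Z), add(SSZ, SZ)))
  [5] add(add(Z, mul(Z, Z)), mul(add(SZ, Z), add(SSZ, SZ)))
  [6] add(mul(Z, Z), mul(add(SZ, Z), add(SSZ, SZ)))
  [7] add(Z, mul(add(SZ, Z), add(SSZ, SZ)))
  [8] mul(add(SZ, Z), add(SSZ, SZ))

Answer: after 8 steps: mul(add(SZ, Z), add(SSZ, SZ))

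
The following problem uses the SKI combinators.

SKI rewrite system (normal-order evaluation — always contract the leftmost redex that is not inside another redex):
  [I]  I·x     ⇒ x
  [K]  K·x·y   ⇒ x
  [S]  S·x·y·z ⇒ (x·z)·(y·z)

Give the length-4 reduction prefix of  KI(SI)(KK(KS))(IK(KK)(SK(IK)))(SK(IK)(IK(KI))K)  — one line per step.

  start: KI(SI)(KK(KS))(IK(KK)(SK(IK)))(SK(IK)(IK(KI))K)
  step 1: I(KK(KS))(IK(KK)(SK(IK)))(SK(IK)(IK(KI))K)
  step 2: KK(KS)(IK(KK)(SK(IK)))(SK(IK)(IK(KI))K)
  step 3: K(IK(KK)(SK(IK)))(SK(IK)(IK(KI))K)
  step 4: IK(KK)(SK(IK))

Answer: after 4 steps: IK(KK)(SK(IK))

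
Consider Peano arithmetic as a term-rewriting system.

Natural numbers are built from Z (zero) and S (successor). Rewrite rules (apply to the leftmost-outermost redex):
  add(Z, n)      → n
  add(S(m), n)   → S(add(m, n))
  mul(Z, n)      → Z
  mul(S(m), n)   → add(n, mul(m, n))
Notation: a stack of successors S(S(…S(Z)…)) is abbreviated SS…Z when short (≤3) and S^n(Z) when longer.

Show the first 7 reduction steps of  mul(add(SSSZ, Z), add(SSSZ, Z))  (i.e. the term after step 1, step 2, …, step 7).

Answer: after 7 steps: S(S(add(S(add(Z, Z)), mul(add(SSZ, Z), add(SSSZ, Z)))))

Reduction:
  start: mul(add(SSSZ, Z), add(SSSZ, Z))
  [1] mul(S(add(SSZ, Z)), add(SSSZ, Z))
  [2] add(add(SSSZ, Z), mul(add(SSZ, Z), add(SSSZ, Z)))
  [3] add(S(add(SSZ, Z)), mul(add(SSZ, Z), add(SSSZ, Z)))
  [4] S(add(add(SSZ, Z), mul(add(SSZ, Z), add(SSSZ, Z))))
  [5] S(add(S(add(SZ, Z)), mul(add(SSZ, Z), add(SSSZ, Z))))
  [6] S(S(add(add(SZ, Z), mul(add(SSZ, Z), add(SSSZ, Z)))))
  [7] S(S(add(S(add(Z, Z)), mul(add(SSZ, Z), add(SSSZ, Z)))))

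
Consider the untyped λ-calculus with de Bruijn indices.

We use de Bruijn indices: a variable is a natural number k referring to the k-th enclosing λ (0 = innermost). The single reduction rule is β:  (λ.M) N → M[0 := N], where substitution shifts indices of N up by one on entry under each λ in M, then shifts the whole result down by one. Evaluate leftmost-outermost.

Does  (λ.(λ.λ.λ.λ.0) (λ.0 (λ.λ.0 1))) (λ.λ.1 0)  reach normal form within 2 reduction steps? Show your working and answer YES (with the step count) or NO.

Answer: YES — reaches normal form λ.λ.λ.0 in 2 ≤ 2 steps

Derivation:
  start: (λ.(λ.λ.λ.λ.0) (λ.0 (λ.λ.0 1))) (λ.λ.1 0)
  →1  (λ.λ.λ.λ.0) (λ.0 (λ.λ.0 1))
  →2  λ.λ.λ.0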